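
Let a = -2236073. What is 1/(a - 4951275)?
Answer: -1/7187348 ≈ -1.3913e-7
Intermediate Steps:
1/(a - 4951275) = 1/(-2236073 - 4951275) = 1/(-7187348) = -1/7187348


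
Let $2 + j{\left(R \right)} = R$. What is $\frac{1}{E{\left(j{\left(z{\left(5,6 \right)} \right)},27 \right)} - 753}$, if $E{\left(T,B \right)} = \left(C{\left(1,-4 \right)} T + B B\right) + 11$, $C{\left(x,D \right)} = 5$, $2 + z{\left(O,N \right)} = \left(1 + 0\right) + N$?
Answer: $\frac{1}{2} \approx 0.5$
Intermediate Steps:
$z{\left(O,N \right)} = -1 + N$ ($z{\left(O,N \right)} = -2 + \left(\left(1 + 0\right) + N\right) = -2 + \left(1 + N\right) = -1 + N$)
$j{\left(R \right)} = -2 + R$
$E{\left(T,B \right)} = 11 + B^{2} + 5 T$ ($E{\left(T,B \right)} = \left(5 T + B B\right) + 11 = \left(5 T + B^{2}\right) + 11 = \left(B^{2} + 5 T\right) + 11 = 11 + B^{2} + 5 T$)
$\frac{1}{E{\left(j{\left(z{\left(5,6 \right)} \right)},27 \right)} - 753} = \frac{1}{\left(11 + 27^{2} + 5 \left(-2 + \left(-1 + 6\right)\right)\right) - 753} = \frac{1}{\left(11 + 729 + 5 \left(-2 + 5\right)\right) - 753} = \frac{1}{\left(11 + 729 + 5 \cdot 3\right) - 753} = \frac{1}{\left(11 + 729 + 15\right) - 753} = \frac{1}{755 - 753} = \frac{1}{2}$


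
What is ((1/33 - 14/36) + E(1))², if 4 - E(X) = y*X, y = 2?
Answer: 105625/39204 ≈ 2.6942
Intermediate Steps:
E(X) = 4 - 2*X
((1/33 - 14/36) + E(1))² = ((1/33 - 14/36) + (4 - 2*1))² = ((1*(1/33) - 14*1/36) + (4 - 2))² = ((1/33 - 7/18) + 2)² = (-71/198 + 2)² = (325/198)² = 105625/39204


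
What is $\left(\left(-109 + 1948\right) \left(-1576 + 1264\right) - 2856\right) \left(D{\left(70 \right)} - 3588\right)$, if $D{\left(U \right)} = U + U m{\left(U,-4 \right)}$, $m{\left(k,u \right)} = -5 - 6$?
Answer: $2472563712$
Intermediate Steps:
$m{\left(k,u \right)} = -11$ ($m{\left(k,u \right)} = -5 - 6 = -11$)
$D{\left(U \right)} = - 10 U$ ($D{\left(U \right)} = U + U \left(-11\right) = U - 11 U = - 10 U$)
$\left(\left(-109 + 1948\right) \left(-1576 + 1264\right) - 2856\right) \left(D{\left(70 \right)} - 3588\right) = \left(\left(-109 + 1948\right) \left(-1576 + 1264\right) - 2856\right) \left(\left(-10\right) 70 - 3588\right) = \left(1839 \left(-312\right) - 2856\right) \left(-700 - 3588\right) = \left(-573768 - 2856\right) \left(-4288\right) = \left(-576624\right) \left(-4288\right) = 2472563712$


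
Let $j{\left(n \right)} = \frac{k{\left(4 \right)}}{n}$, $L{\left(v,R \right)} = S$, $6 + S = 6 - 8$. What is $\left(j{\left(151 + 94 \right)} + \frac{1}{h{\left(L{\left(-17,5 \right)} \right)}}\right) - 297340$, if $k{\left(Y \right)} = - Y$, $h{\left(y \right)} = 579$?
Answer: $- \frac{42179167771}{141855} \approx -2.9734 \cdot 10^{5}$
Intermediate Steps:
$S = -8$ ($S = -6 + \left(6 - 8\right) = -6 - 2 = -8$)
$L{\left(v,R \right)} = -8$
$j{\left(n \right)} = - \frac{4}{n}$ ($j{\left(n \right)} = \frac{\left(-1\right) 4}{n} = - \frac{4}{n}$)
$\left(j{\left(151 + 94 \right)} + \frac{1}{h{\left(L{\left(-17,5 \right)} \right)}}\right) - 297340 = \left(- \frac{4}{151 + 94} + \frac{1}{579}\right) - 297340 = \left(- \frac{4}{245} + \frac{1}{579}\right) - 297340 = - \frac{2071}{141855} - 297340 = - \frac{42179167771}{141855}$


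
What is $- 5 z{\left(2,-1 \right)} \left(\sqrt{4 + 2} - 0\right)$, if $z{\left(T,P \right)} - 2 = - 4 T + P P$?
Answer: $25 \sqrt{6} \approx 61.237$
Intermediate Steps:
$z{\left(T,P \right)} = 2 + P^{2} - 4 T$ ($z{\left(T,P \right)} = 2 + \left(- 4 T + P P\right) = 2 + \left(- 4 T + P^{2}\right) = 2 + \left(P^{2} - 4 T\right) = 2 + P^{2} - 4 T$)
$- 5 z{\left(2,-1 \right)} \left(\sqrt{4 + 2} - 0\right) = - 5 \left(2 + \left(-1\right)^{2} - 8\right) \left(\sqrt{4 + 2} - 0\right) = - 5 \left(2 + 1 - 8\right) \left(\sqrt{6} + 0\right) = \left(-5\right) \left(-5\right) \sqrt{6} = 25 \sqrt{6}$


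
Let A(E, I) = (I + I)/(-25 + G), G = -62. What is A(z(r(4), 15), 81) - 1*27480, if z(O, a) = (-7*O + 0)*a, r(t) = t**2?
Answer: -796974/29 ≈ -27482.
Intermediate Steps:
z(O, a) = -7*O*a (z(O, a) = (-7*O)*a = -7*O*a)
A(E, I) = -2*I/87 (A(E, I) = (I + I)/(-25 - 62) = (2*I)/(-87) = (2*I)*(-1/87) = -2*I/87)
A(z(r(4), 15), 81) - 1*27480 = -2/87*81 - 1*27480 = -54/29 - 27480 = -796974/29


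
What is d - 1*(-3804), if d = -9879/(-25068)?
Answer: 31789517/8356 ≈ 3804.4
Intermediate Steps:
d = 3293/8356 (d = -9879*(-1/25068) = 3293/8356 ≈ 0.39409)
d - 1*(-3804) = 3293/8356 - 1*(-3804) = 3293/8356 + 3804 = 31789517/8356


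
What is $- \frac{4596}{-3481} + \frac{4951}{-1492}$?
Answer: $- \frac{10377199}{5193652} \approx -1.9981$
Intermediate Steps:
$- \frac{4596}{-3481} + \frac{4951}{-1492} = \left(-4596\right) \left(- \frac{1}{3481}\right) + 4951 \left(- \frac{1}{1492}\right) = \frac{4596}{3481} - \frac{4951}{1492} = - \frac{10377199}{5193652}$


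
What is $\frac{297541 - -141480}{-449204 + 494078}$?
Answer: $\frac{439021}{44874} \approx 9.7834$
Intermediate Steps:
$\frac{297541 - -141480}{-449204 + 494078} = \frac{297541 + 141480}{44874} = 439021 \cdot \frac{1}{44874} = \frac{439021}{44874}$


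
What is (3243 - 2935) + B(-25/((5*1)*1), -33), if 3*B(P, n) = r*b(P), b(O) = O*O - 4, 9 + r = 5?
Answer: 280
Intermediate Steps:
r = -4 (r = -9 + 5 = -4)
b(O) = -4 + O² (b(O) = O² - 4 = -4 + O²)
B(P, n) = 16/3 - 4*P²/3 (B(P, n) = (-4*(-4 + P²))/3 = (16 - 4*P²)/3 = 16/3 - 4*P²/3)
(3243 - 2935) + B(-25/((5*1)*1), -33) = (3243 - 2935) + (16/3 - 4*(-25/((5*1)*1))²/3) = 308 + (16/3 - 4*(-25/(5*1))²/3) = 308 + (16/3 - 4*(-25/5)²/3) = 308 + (16/3 - 4*(-25*⅕)²/3) = 308 + (16/3 - 4/3*(-5)²) = 308 + (16/3 - 4/3*25) = 308 + (16/3 - 100/3) = 308 - 28 = 280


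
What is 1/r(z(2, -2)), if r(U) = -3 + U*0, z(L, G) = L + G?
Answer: -1/3 ≈ -0.33333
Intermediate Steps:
z(L, G) = G + L
r(U) = -3 (r(U) = -3 + 0 = -3)
1/r(z(2, -2)) = 1/(-3) = -1/3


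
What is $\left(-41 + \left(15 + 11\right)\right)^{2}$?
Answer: $225$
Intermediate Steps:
$\left(-41 + \left(15 + 11\right)\right)^{2} = \left(-41 + 26\right)^{2} = \left(-15\right)^{2} = 225$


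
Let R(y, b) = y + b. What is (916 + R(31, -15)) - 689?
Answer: 243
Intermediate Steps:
R(y, b) = b + y
(916 + R(31, -15)) - 689 = (916 + (-15 + 31)) - 689 = (916 + 16) - 689 = 932 - 689 = 243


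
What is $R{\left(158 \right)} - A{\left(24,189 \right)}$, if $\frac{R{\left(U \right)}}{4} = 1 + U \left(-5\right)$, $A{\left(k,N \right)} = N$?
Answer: $-3345$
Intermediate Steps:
$R{\left(U \right)} = 4 - 20 U$ ($R{\left(U \right)} = 4 \left(1 + U \left(-5\right)\right) = 4 \left(1 - 5 U\right) = 4 - 20 U$)
$R{\left(158 \right)} - A{\left(24,189 \right)} = \left(4 - 3160\right) - 189 = -3156 - 189 = -3345$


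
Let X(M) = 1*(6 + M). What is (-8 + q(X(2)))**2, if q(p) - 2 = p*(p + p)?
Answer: 14884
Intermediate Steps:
X(M) = 6 + M
q(p) = 2 + 2*p**2 (q(p) = 2 + p*(p + p) = 2 + p*(2*p) = 2 + 2*p**2)
(-8 + q(X(2)))**2 = (-8 + (2 + 2*(6 + 2)**2))**2 = (-8 + (2 + 2*8**2))**2 = (-8 + (2 + 2*64))**2 = (-8 + (2 + 128))**2 = (-8 + 130)**2 = 122**2 = 14884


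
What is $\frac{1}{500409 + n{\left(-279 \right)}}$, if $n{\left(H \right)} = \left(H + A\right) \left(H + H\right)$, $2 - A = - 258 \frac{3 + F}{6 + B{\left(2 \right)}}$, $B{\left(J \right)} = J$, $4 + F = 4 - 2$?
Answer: $\frac{2}{1273959} \approx 1.5699 \cdot 10^{-6}$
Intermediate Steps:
$F = -2$ ($F = -4 + \left(4 - 2\right) = -4 + 2 = -2$)
$A = \frac{137}{4}$ ($A = 2 - - 258 \frac{3 - 2}{6 + 2} = 2 - - 258 \cdot 1 \cdot \frac{1}{8} = 2 - \left(-258\right) \frac{1}{8} = 2 - - \frac{129}{4} = 2 + \frac{129}{4} = \frac{137}{4} \approx 34.25$)
$n{\left(H \right)} = 2 H \left(\frac{137}{4} + H\right)$ ($n{\left(H \right)} = \left(H + \frac{137}{4}\right) \left(H + H\right) = \left(\frac{137}{4} + H\right) 2 H = 2 H \left(\frac{137}{4} + H\right)$)
$\frac{1}{500409 + n{\left(-279 \right)}} = \frac{1}{500409 + \frac{1}{2} \left(-279\right) \left(137 + 4 \left(-279\right)\right)} = \frac{1}{500409 + \frac{1}{2} \left(-279\right) \left(137 - 1116\right)} = \frac{1}{500409 + \frac{1}{2} \left(-279\right) \left(-979\right)} = \frac{1}{500409 + \frac{273141}{2}} = \frac{1}{\frac{1273959}{2}} = \frac{2}{1273959}$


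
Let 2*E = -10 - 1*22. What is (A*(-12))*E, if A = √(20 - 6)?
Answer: 192*√14 ≈ 718.40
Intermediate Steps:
E = -16 (E = (-10 - 1*22)/2 = (-10 - 22)/2 = (½)*(-32) = -16)
A = √14 ≈ 3.7417
(A*(-12))*E = (√14*(-12))*(-16) = -12*√14*(-16) = 192*√14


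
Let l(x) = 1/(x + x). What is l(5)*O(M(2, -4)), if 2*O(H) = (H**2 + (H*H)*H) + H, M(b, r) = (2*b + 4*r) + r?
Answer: -964/5 ≈ -192.80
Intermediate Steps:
M(b, r) = 2*b + 5*r
O(H) = H/2 + H**2/2 + H**3/2 (O(H) = ((H**2 + (H*H)*H) + H)/2 = ((H**2 + H**2*H) + H)/2 = ((H**2 + H**3) + H)/2 = (H + H**2 + H**3)/2 = H/2 + H**2/2 + H**3/2)
l(x) = 1/(2*x)
l(5)*O(M(2, -4)) = ((1/2)/5)*((2*2 + 5*(-4))*(1 + (2*2 + 5*(-4)) + (2*2 + 5*(-4))**2)/2) = ((1/2)*(1/5))*((4 - 20)*(1 + (4 - 20) + (4 - 20)**2)/2) = ((1/2)*(-16)*(1 - 16 + (-16)**2))/10 = ((1/2)*(-16)*(1 - 16 + 256))/10 = ((1/2)*(-16)*241)/10 = (1/10)*(-1928) = -964/5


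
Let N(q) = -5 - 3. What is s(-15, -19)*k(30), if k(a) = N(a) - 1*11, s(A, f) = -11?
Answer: 209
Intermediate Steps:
N(q) = -8
k(a) = -19 (k(a) = -8 - 1*11 = -8 - 11 = -19)
s(-15, -19)*k(30) = -11*(-19) = 209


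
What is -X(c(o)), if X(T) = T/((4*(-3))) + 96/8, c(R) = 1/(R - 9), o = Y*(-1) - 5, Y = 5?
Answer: -2737/228 ≈ -12.004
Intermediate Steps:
o = -10 (o = 5*(-1) - 5 = -5 - 5 = -10)
c(R) = 1/(-9 + R)
X(T) = 12 - T/12 (X(T) = T/(-12) + 96*(⅛) = T*(-1/12) + 12 = -T/12 + 12 = 12 - T/12)
-X(c(o)) = -(12 - 1/(12*(-9 - 10))) = -(12 - 1/12/(-19)) = -(12 - 1/12*(-1/19)) = -(12 + 1/228) = -1*2737/228 = -2737/228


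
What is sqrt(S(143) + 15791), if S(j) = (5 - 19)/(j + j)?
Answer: sqrt(322909158)/143 ≈ 125.66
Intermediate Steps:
S(j) = -7/j (S(j) = -14*1/(2*j) = -7/j)
sqrt(S(143) + 15791) = sqrt(-7/143 + 15791) = sqrt(2258106/143) = sqrt(322909158)/143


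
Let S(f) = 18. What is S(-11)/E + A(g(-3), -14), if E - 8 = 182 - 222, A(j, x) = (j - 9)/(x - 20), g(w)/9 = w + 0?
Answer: 135/272 ≈ 0.49632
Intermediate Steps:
g(w) = 9*w (g(w) = 9*(w + 0) = 9*w)
A(j, x) = (-9 + j)/(-20 + x)
E = -32 (E = 8 + (182 - 222) = 8 - 40 = -32)
S(-11)/E + A(g(-3), -14) = 18/(-32) + (-9 + 9*(-3))/(-20 - 14) = -1/32*18 + (-9 - 27)/(-34) = -9/16 - 1/34*(-36) = -9/16 + 18/17 = 135/272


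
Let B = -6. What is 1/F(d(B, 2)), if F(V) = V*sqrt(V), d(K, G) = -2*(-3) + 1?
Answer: sqrt(7)/49 ≈ 0.053995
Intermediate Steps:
d(K, G) = 7 (d(K, G) = 6 + 1 = 7)
F(V) = V**(3/2)
1/F(d(B, 2)) = 1/(7**(3/2)) = 1/(7*sqrt(7)) = sqrt(7)/49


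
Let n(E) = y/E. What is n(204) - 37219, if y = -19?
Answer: -7592695/204 ≈ -37219.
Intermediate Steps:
n(E) = -19/E
n(204) - 37219 = -19/204 - 37219 = -7592695/204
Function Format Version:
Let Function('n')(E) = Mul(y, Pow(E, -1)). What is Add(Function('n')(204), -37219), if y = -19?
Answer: Rational(-7592695, 204) ≈ -37219.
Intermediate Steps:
Function('n')(E) = Mul(-19, Pow(E, -1))
Add(Function('n')(204), -37219) = Add(Mul(-19, Pow(204, -1)), -37219) = Add(Mul(-19, Rational(1, 204)), -37219) = Add(Rational(-19, 204), -37219) = Rational(-7592695, 204)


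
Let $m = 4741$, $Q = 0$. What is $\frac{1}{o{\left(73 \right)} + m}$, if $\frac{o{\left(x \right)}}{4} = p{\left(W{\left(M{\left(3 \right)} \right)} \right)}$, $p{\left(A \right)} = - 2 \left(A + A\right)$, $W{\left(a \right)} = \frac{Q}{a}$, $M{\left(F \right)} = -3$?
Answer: $\frac{1}{4741} \approx 0.00021093$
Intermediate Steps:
$W{\left(a \right)} = 0$ ($W{\left(a \right)} = \frac{0}{a} = 0$)
$p{\left(A \right)} = - 4 A$ ($p{\left(A \right)} = - 2 \cdot 2 A = - 4 A$)
$o{\left(x \right)} = 0$ ($o{\left(x \right)} = 4 \left(\left(-4\right) 0\right) = 4 \cdot 0 = 0$)
$\frac{1}{o{\left(73 \right)} + m} = \frac{1}{0 + 4741} = \frac{1}{4741}$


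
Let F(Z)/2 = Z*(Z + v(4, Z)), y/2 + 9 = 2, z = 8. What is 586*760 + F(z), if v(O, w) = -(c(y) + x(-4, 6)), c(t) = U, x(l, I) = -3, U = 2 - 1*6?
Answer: 445600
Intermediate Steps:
U = -4 (U = 2 - 6 = -4)
y = -14 (y = -18 + 2*2 = -18 + 4 = -14)
c(t) = -4
v(O, w) = 7 (v(O, w) = -(-4 - 3) = -1*(-7) = 7)
F(Z) = 2*Z*(7 + Z) (F(Z) = 2*(Z*(Z + 7)) = 2*(Z*(7 + Z)) = 2*Z*(7 + Z))
586*760 + F(z) = 586*760 + 2*8*(7 + 8) = 445360 + 2*8*15 = 445360 + 240 = 445600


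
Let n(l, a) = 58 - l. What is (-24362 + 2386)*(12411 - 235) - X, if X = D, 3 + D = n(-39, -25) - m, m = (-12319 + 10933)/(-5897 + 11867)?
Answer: -266241970881/995 ≈ -2.6758e+8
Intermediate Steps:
m = -231/995 (m = -1386/5970 = -1386*1/5970 = -231/995 ≈ -0.23216)
D = 93761/995 (D = -3 + ((58 - 1*(-39)) - 1*(-231/995)) = -3 + ((58 + 39) + 231/995) = -3 + (97 + 231/995) = -3 + 96746/995 = 93761/995 ≈ 94.232)
X = 93761/995 ≈ 94.232
(-24362 + 2386)*(12411 - 235) - X = (-24362 + 2386)*(12411 - 235) - 1*93761/995 = -21976*12176 - 93761/995 = -267579776 - 93761/995 = -266241970881/995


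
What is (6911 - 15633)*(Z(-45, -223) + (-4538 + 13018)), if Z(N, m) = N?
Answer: -73570070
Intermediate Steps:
(6911 - 15633)*(Z(-45, -223) + (-4538 + 13018)) = (6911 - 15633)*(-45 + (-4538 + 13018)) = -8722*(-45 + 8480) = -8722*8435 = -73570070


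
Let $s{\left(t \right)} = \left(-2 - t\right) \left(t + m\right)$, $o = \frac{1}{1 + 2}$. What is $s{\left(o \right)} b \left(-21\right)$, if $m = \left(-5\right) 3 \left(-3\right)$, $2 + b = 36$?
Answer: $\frac{226576}{3} \approx 75525.0$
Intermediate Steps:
$b = 34$ ($b = -2 + 36 = 34$)
$m = 45$ ($m = \left(-15\right) \left(-3\right) = 45$)
$o = \frac{1}{3} \approx 0.33333$
$s{\left(t \right)} = \left(-2 - t\right) \left(45 + t\right)$ ($s{\left(t \right)} = \left(-2 - t\right) \left(t + 45\right) = \left(-2 - t\right) \left(45 + t\right)$)
$s{\left(o \right)} b \left(-21\right) = \left(-90 - \left(\frac{1}{3}\right)^{2} - \frac{47}{3}\right) 34 \left(-21\right) = \left(-90 - \frac{1}{9} - \frac{47}{3}\right) 34 \left(-21\right) = \left(- \frac{952}{9}\right) 34 \left(-21\right) = \left(- \frac{32368}{9}\right) \left(-21\right) = \frac{226576}{3}$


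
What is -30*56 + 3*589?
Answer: 87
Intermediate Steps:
-30*56 + 3*589 = -1680 + 1767 = 87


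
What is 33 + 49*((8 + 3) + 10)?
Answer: 1062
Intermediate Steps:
33 + 49*((8 + 3) + 10) = 33 + 49*(11 + 10) = 33 + 49*21 = 33 + 1029 = 1062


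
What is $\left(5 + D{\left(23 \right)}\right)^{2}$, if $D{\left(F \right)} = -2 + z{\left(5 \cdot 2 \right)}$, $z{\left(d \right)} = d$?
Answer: $169$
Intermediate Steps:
$D{\left(F \right)} = 8$ ($D{\left(F \right)} = -2 + 5 \cdot 2 = -2 + 10 = 8$)
$\left(5 + D{\left(23 \right)}\right)^{2} = \left(5 + 8\right)^{2} = 13^{2} = 169$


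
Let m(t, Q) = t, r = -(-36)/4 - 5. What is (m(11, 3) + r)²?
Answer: 225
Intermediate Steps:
r = 4 (r = -(-36)/4 - 5 = -6*(-3/2) - 5 = 9 - 5 = 4)
(m(11, 3) + r)² = (11 + 4)² = 15² = 225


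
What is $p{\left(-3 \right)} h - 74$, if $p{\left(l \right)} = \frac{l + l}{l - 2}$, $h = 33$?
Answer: $- \frac{172}{5} \approx -34.4$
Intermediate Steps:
$p{\left(l \right)} = \frac{2 l}{-2 + l}$
$p{\left(-3 \right)} h - 74 = 2 \left(-3\right) \frac{1}{-2 - 3} \cdot 33 - 74 = 2 \left(-3\right) \frac{1}{-5} \cdot 33 - 74 = 2 \left(-3\right) \left(- \frac{1}{5}\right) 33 - 74 = \frac{6}{5} \cdot 33 - 74 = \frac{198}{5} - 74 = - \frac{172}{5}$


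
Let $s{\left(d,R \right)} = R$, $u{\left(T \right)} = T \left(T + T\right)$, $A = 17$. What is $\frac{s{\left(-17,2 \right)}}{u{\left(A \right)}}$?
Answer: $\frac{1}{289} \approx 0.0034602$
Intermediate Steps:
$u{\left(T \right)} = 2 T^{2}$ ($u{\left(T \right)} = T 2 T = 2 T^{2}$)
$\frac{s{\left(-17,2 \right)}}{u{\left(A \right)}} = \frac{2}{2 \cdot 17^{2}} = \frac{2}{2 \cdot 289} = \frac{2}{578} = 2 \cdot \frac{1}{578} = \frac{1}{289}$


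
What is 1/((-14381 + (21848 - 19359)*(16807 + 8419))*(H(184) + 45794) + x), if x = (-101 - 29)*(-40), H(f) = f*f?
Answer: 1/4999880048650 ≈ 2.0000e-13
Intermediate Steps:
H(f) = f²
x = 5200 (x = -130*(-40) = 5200)
1/((-14381 + (21848 - 19359)*(16807 + 8419))*(H(184) + 45794) + x) = 1/((-14381 + (21848 - 19359)*(16807 + 8419))*(184² + 45794) + 5200) = 1/((-14381 + 2489*25226)*(33856 + 45794) + 5200) = 1/((-14381 + 62787514)*79650 + 5200) = 1/(62773133*79650 + 5200) = 1/(4999880043450 + 5200) = 1/4999880048650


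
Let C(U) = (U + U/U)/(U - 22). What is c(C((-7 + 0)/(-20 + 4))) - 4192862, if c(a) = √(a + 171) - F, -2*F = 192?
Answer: -4192766 + 2*√9615/15 ≈ -4.1928e+6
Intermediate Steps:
F = -96 (F = -½*192 = -96)
C(U) = (1 + U)/(-22 + U) (C(U) = (U + 1)/(-22 + U) = (1 + U)/(-22 + U))
c(a) = 96 + √(171 + a) (c(a) = √(a + 171) - 1*(-96) = √(171 + a) + 96 = 96 + √(171 + a))
c(C((-7 + 0)/(-20 + 4))) - 4192862 = (96 + √(171 + (1 + (-7 + 0)/(-20 + 4))/(-22 + (-7 + 0)/(-20 + 4)))) - 4192862 = (96 + √(171 + (1 - 7/(-16))/(-22 - 7/(-16)))) - 4192862 = (96 + √(171 + (1 - 7*(-1/16))/(-22 - 7*(-1/16)))) - 4192862 = (96 + √(171 + (1 + 7/16)/(-22 + 7/16))) - 4192862 = (96 + √(171 + (23/16)/(-345/16))) - 4192862 = (96 + √(171 - 16/345*23/16)) - 4192862 = (96 + √(171 - 1/15)) - 4192862 = (96 + √(2564/15)) - 4192862 = (96 + 2*√9615/15) - 4192862 = -4192766 + 2*√9615/15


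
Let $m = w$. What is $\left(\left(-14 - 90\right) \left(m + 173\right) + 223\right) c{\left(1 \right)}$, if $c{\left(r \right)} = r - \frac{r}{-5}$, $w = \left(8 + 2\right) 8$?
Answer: $- \frac{156534}{5} \approx -31307.0$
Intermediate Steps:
$w = 80$ ($w = 10 \cdot 8 = 80$)
$m = 80$
$c{\left(r \right)} = \frac{6 r}{5}$ ($c{\left(r \right)} = r - r \left(- \frac{1}{5}\right) = r - - \frac{r}{5} = r + \frac{r}{5} = \frac{6 r}{5}$)
$\left(\left(-14 - 90\right) \left(m + 173\right) + 223\right) c{\left(1 \right)} = \left(\left(-14 - 90\right) \left(80 + 173\right) + 223\right) \frac{6}{5} \cdot 1 = \left(\left(-104\right) 253 + 223\right) \frac{6}{5} = \left(-26312 + 223\right) \frac{6}{5} = \left(-26089\right) \frac{6}{5} = - \frac{156534}{5}$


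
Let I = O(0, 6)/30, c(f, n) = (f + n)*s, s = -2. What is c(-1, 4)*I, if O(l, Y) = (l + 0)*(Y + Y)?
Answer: 0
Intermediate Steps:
c(f, n) = -2*f - 2*n (c(f, n) = (f + n)*(-2) = -2*f - 2*n)
O(l, Y) = 2*Y*l (O(l, Y) = l*(2*Y) = 2*Y*l)
I = 0 (I = (2*6*0)/30 = 0*(1/30) = 0)
c(-1, 4)*I = (-2*(-1) - 2*4)*0 = (2 - 8)*0 = -6*0 = 0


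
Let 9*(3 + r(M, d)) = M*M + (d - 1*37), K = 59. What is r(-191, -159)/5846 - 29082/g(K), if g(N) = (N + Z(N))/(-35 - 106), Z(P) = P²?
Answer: 5996536733/5173710 ≈ 1159.0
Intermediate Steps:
g(N) = -N/141 - N²/141 (g(N) = (N + N²)/(-35 - 106) = (N + N²)/(-141) = (N + N²)*(-1/141) = -N/141 - N²/141)
r(M, d) = -64/9 + d/9 + M²/9 (r(M, d) = -3 + (M*M + (d - 1*37))/9 = -3 + (M² + (d - 37))/9 = -3 + (M² + (-37 + d))/9 = -3 + (-37 + d + M²)/9 = -3 + (-37/9 + d/9 + M²/9) = -64/9 + d/9 + M²/9)
r(-191, -159)/5846 - 29082/g(K) = (-64/9 + (⅑)*(-159) + (⅑)*(-191)²)/5846 - 29082*141/(59*(-1 - 1*59)) = (-64/9 - 53/3 + (⅑)*36481)*(1/5846) - 29082*141/(59*(-1 - 59)) = (-64/9 - 53/3 + 36481/9)*(1/5846) - 29082/((1/141)*59*(-60)) = (12086/3)*(1/5846) - 29082/(-1180/47) = 6043/8769 - 29082*(-47/1180) = 6043/8769 + 683427/590 = 5996536733/5173710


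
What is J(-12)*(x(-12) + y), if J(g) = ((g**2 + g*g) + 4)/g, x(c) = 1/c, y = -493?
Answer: 431941/36 ≈ 11998.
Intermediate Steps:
J(g) = (4 + 2*g**2)/g (J(g) = ((g**2 + g**2) + 4)/g = (2*g**2 + 4)/g = (4 + 2*g**2)/g)
J(-12)*(x(-12) + y) = (2*(-12) + 4/(-12))*(1/(-12) - 493) = (-24 + 4*(-1/12))*(-1/12 - 493) = (-24 - 1/3)*(-5917/12) = -73/3*(-5917/12) = 431941/36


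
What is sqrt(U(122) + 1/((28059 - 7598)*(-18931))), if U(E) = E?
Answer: sqrt(18304617257434691491)/387347191 ≈ 11.045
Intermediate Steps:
sqrt(U(122) + 1/((28059 - 7598)*(-18931))) = sqrt(122 + 1/((28059 - 7598)*(-18931))) = sqrt(122 - 1/18931/20461) = sqrt(122 + (1/20461)*(-1/18931)) = sqrt(122 - 1/387347191) = sqrt(47256357301/387347191) = sqrt(18304617257434691491)/387347191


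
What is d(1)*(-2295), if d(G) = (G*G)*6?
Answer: -13770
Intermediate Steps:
d(G) = 6*G² (d(G) = G²*6 = 6*G²)
d(1)*(-2295) = (6*1²)*(-2295) = (6*1)*(-2295) = 6*(-2295) = -13770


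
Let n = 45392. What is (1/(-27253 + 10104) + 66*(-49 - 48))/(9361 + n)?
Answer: -109787899/938959197 ≈ -0.11693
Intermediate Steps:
(1/(-27253 + 10104) + 66*(-49 - 48))/(9361 + n) = (1/(-27253 + 10104) + 66*(-49 - 48))/(9361 + 45392) = (1/(-17149) + 66*(-97))/54753 = (-1/17149 - 6402)*(1/54753) = -109787899/17149*1/54753 = -109787899/938959197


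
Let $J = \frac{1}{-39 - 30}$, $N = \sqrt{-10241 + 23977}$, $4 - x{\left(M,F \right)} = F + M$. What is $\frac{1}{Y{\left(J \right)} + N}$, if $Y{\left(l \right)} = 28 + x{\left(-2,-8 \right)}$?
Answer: $- \frac{21}{5986} + \frac{\sqrt{3434}}{5986} \approx 0.0062814$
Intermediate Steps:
$x{\left(M,F \right)} = 4 - F - M$ ($x{\left(M,F \right)} = 4 - \left(F + M\right) = 4 - F - M$)
$N = 2 \sqrt{3434}$ ($N = \sqrt{13736} = 2 \sqrt{3434} \approx 117.2$)
$J = - \frac{1}{69}$ ($J = \frac{1}{-69} = - \frac{1}{69} \approx -0.014493$)
$Y{\left(l \right)} = 42$ ($Y{\left(l \right)} = 28 - -14 = 28 + \left(4 + 8 + 2\right) = 28 + 14 = 42$)
$\frac{1}{Y{\left(J \right)} + N} = \frac{1}{42 + 2 \sqrt{3434}}$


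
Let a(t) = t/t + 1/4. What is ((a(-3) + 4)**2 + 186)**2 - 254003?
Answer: -53348879/256 ≈ -2.0839e+5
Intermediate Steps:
a(t) = 5/4 (a(t) = 1 + 1*(1/4) = 1 + 1/4 = 5/4)
((a(-3) + 4)**2 + 186)**2 - 254003 = ((5/4 + 4)**2 + 186)**2 - 254003 = ((21/4)**2 + 186)**2 - 254003 = (441/16 + 186)**2 - 254003 = (3417/16)**2 - 254003 = 11675889/256 - 254003 = -53348879/256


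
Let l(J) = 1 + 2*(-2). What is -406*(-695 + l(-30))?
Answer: 283388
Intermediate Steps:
l(J) = -3 (l(J) = 1 - 4 = -3)
-406*(-695 + l(-30)) = -406*(-695 - 3) = -406*(-698) = 283388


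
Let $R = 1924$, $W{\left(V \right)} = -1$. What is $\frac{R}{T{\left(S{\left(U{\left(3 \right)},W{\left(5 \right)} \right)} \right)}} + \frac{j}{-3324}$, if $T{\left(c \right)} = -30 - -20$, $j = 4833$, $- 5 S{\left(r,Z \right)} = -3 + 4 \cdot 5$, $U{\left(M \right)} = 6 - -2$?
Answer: $- \frac{1073951}{5540} \approx -193.85$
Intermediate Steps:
$U{\left(M \right)} = 8$ ($U{\left(M \right)} = 6 + 2 = 8$)
$S{\left(r,Z \right)} = - \frac{17}{5}$ ($S{\left(r,Z \right)} = - \frac{-3 + 4 \cdot 5}{5} = - \frac{-3 + 20}{5} = \left(- \frac{1}{5}\right) 17 = - \frac{17}{5}$)
$T{\left(c \right)} = -10$ ($T{\left(c \right)} = -30 + 20 = -10$)
$\frac{R}{T{\left(S{\left(U{\left(3 \right)},W{\left(5 \right)} \right)} \right)}} + \frac{j}{-3324} = \frac{1924}{-10} + \frac{4833}{-3324} = 1924 \left(- \frac{1}{10}\right) + 4833 \left(- \frac{1}{3324}\right) = - \frac{962}{5} - \frac{1611}{1108} = - \frac{1073951}{5540}$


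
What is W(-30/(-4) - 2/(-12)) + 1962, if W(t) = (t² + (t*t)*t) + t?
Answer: 66935/27 ≈ 2479.1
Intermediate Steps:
W(t) = t + t² + t³ (W(t) = (t² + t²*t) + t = (t² + t³) + t = t + t² + t³)
W(-30/(-4) - 2/(-12)) + 1962 = (-30/(-4) - 2/(-12))*(1 + (-30/(-4) - 2/(-12)) + (-30/(-4) - 2/(-12))²) + 1962 = (-30*(-¼) - 2*(-1/12))*(1 + (-30*(-¼) - 2*(-1/12)) + (-30*(-¼) - 2*(-1/12))²) + 1962 = (15/2 + ⅙)*(1 + (15/2 + ⅙) + (15/2 + ⅙)²) + 1962 = 23*(1 + 23/3 + (23/3)²)/3 + 1962 = 23*(1 + 23/3 + 529/9)/3 + 1962 = (23/3)*(607/9) + 1962 = 13961/27 + 1962 = 66935/27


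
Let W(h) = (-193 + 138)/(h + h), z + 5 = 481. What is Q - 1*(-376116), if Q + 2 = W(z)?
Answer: 358060473/952 ≈ 3.7611e+5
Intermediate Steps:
z = 476 (z = -5 + 481 = 476)
W(h) = -55/(2*h) (W(h) = -55*1/(2*h) = -55/(2*h))
Q = -1959/952 (Q = -2 - 55/2/476 = -2 - 55/2*1/476 = -2 - 55/952 = -1959/952 ≈ -2.0578)
Q - 1*(-376116) = -1959/952 - 1*(-376116) = -1959/952 + 376116 = 358060473/952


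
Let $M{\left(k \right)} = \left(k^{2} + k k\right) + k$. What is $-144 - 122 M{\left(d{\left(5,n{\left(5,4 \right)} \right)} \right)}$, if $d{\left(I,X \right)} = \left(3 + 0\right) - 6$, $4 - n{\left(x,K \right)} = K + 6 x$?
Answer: $-1974$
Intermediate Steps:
$n{\left(x,K \right)} = 4 - K - 6 x$ ($n{\left(x,K \right)} = 4 - \left(K + 6 x\right) = 4 - K - 6 x$)
$d{\left(I,X \right)} = -3$ ($d{\left(I,X \right)} = 3 - 6 = -3$)
$M{\left(k \right)} = k + 2 k^{2}$ ($M{\left(k \right)} = \left(k^{2} + k^{2}\right) + k = 2 k^{2} + k = k + 2 k^{2}$)
$-144 - 122 M{\left(d{\left(5,n{\left(5,4 \right)} \right)} \right)} = -144 - 122 \left(- 3 \left(1 + 2 \left(-3\right)\right)\right) = -144 - 122 \left(- 3 \left(1 - 6\right)\right) = -144 - 122 \left(\left(-3\right) \left(-5\right)\right) = -144 - 1830 = -1974$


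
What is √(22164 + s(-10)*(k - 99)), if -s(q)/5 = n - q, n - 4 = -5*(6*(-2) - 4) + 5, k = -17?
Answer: 4*√4974 ≈ 282.11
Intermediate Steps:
n = 89 (n = 4 + (-5*(6*(-2) - 4) + 5) = 4 + (-5*(-12 - 4) + 5) = 4 + (-5*(-16) + 5) = 4 + (80 + 5) = 4 + 85 = 89)
s(q) = -445 + 5*q (s(q) = -5*(89 - q) = -445 + 5*q)
√(22164 + s(-10)*(k - 99)) = √(22164 + (-445 + 5*(-10))*(-17 - 99)) = √(22164 + (-445 - 50)*(-116)) = √(22164 - 495*(-116)) = √(22164 + 57420) = √79584 = 4*√4974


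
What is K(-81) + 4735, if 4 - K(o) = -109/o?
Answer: 383750/81 ≈ 4737.7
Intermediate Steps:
K(o) = 4 + 109/o (K(o) = 4 - (-109)/o = 4 + 109/o)
K(-81) + 4735 = (4 + 109/(-81)) + 4735 = (4 + 109*(-1/81)) + 4735 = (4 - 109/81) + 4735 = 215/81 + 4735 = 383750/81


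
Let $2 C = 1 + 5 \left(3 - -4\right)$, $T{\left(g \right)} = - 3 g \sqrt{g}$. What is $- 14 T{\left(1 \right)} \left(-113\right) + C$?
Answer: $-4728$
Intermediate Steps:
$T{\left(g \right)} = - 3 g^{\frac{3}{2}}$
$C = 18$ ($C = \frac{1 + 5 \left(3 - -4\right)}{2} = \frac{1 + 5 \left(3 + 4\right)}{2} = \frac{1 + 5 \cdot 7}{2} = \frac{1 + 35}{2} = \frac{1}{2} \cdot 36 = 18$)
$- 14 T{\left(1 \right)} \left(-113\right) + C = - 14 \left(- 3 \cdot 1^{\frac{3}{2}}\right) \left(-113\right) + 18 = - 14 \left(\left(-3\right) 1\right) \left(-113\right) + 18 = \left(-14\right) \left(-3\right) \left(-113\right) + 18 = 42 \left(-113\right) + 18 = -4746 + 18 = -4728$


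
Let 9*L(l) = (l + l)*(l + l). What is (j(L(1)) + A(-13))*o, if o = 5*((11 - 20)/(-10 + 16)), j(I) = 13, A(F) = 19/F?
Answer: -1125/13 ≈ -86.538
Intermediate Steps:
L(l) = 4*l**2/9 (L(l) = ((l + l)*(l + l))/9 = ((2*l)*(2*l))/9 = (4*l**2)/9 = 4*l**2/9)
o = -15/2 (o = 5*(-9/6) = 5*(-9*1/6) = 5*(-3/2) = -15/2 ≈ -7.5000)
(j(L(1)) + A(-13))*o = (13 + 19/(-13))*(-15/2) = (13 + 19*(-1/13))*(-15/2) = (13 - 19/13)*(-15/2) = (150/13)*(-15/2) = -1125/13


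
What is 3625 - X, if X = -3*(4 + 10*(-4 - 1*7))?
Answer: 3307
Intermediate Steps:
X = 318 (X = -3*(4 + 10*(-4 - 7)) = -3*(4 + 10*(-11)) = -3*(4 - 110) = -3*(-106) = 318)
3625 - X = 3625 - 1*318 = 3625 - 318 = 3307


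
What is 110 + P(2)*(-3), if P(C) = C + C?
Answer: 98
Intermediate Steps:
P(C) = 2*C
110 + P(2)*(-3) = 110 + (2*2)*(-3) = 110 + 4*(-3) = 110 - 12 = 98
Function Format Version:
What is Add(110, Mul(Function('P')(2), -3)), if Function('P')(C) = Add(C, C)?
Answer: 98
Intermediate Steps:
Function('P')(C) = Mul(2, C)
Add(110, Mul(Function('P')(2), -3)) = Add(110, Mul(Mul(2, 2), -3)) = Add(110, Mul(4, -3)) = Add(110, -12) = 98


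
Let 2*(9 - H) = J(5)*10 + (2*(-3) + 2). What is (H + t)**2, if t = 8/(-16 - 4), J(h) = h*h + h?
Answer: 485809/25 ≈ 19432.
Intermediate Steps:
J(h) = h + h**2 (J(h) = h**2 + h = h + h**2)
t = -2/5 (t = 8/(-20) = 8*(-1/20) = -2/5 ≈ -0.40000)
H = -139 (H = 9 - ((5*(1 + 5))*10 + (2*(-3) + 2))/2 = 9 - ((5*6)*10 + (-6 + 2))/2 = 9 - (30*10 - 4)/2 = 9 - (300 - 4)/2 = 9 - 1/2*296 = 9 - 148 = -139)
(H + t)**2 = (-139 - 2/5)**2 = (-697/5)**2 = 485809/25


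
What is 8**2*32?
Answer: 2048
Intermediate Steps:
8**2*32 = 64*32 = 2048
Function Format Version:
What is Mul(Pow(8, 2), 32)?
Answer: 2048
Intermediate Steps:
Mul(Pow(8, 2), 32) = Mul(64, 32) = 2048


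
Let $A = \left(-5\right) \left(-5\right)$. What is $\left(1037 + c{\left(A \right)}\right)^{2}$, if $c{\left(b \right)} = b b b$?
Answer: $277622244$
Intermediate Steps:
$A = 25$
$c{\left(b \right)} = b^{3}$ ($c{\left(b \right)} = b b^{2} = b^{3}$)
$\left(1037 + c{\left(A \right)}\right)^{2} = \left(1037 + 25^{3}\right)^{2} = \left(1037 + 15625\right)^{2} = 16662^{2} = 277622244$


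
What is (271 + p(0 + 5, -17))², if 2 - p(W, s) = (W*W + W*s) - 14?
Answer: 120409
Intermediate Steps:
p(W, s) = 16 - W² - W*s (p(W, s) = 2 - ((W*W + W*s) - 14) = 2 - ((W² + W*s) - 14) = 2 - (-14 + W² + W*s) = 2 + (14 - W² - W*s) = 16 - W² - W*s)
(271 + p(0 + 5, -17))² = (271 + (16 - (0 + 5)² - 1*(0 + 5)*(-17)))² = (271 + (16 - 1*5² - 1*5*(-17)))² = (271 + (16 - 1*25 + 85))² = (271 + (16 - 25 + 85))² = (271 + 76)² = 347² = 120409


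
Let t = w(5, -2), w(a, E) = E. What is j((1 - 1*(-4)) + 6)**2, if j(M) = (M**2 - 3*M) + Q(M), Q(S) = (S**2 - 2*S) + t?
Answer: 34225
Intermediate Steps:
t = -2
Q(S) = -2 + S**2 - 2*S (Q(S) = (S**2 - 2*S) - 2 = -2 + S**2 - 2*S)
j(M) = -2 - 5*M + 2*M**2 (j(M) = (M**2 - 3*M) + (-2 + M**2 - 2*M) = -2 - 5*M + 2*M**2)
j((1 - 1*(-4)) + 6)**2 = (-2 - 5*((1 - 1*(-4)) + 6) + 2*((1 - 1*(-4)) + 6)**2)**2 = (-2 - 5*((1 + 4) + 6) + 2*((1 + 4) + 6)**2)**2 = (-2 - 5*(5 + 6) + 2*(5 + 6)**2)**2 = (-2 - 5*11 + 2*11**2)**2 = (-2 - 55 + 2*121)**2 = (-2 - 55 + 242)**2 = 185**2 = 34225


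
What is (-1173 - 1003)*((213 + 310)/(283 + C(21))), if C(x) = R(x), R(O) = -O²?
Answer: 569024/79 ≈ 7202.8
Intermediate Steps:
C(x) = -x²
(-1173 - 1003)*((213 + 310)/(283 + C(21))) = (-1173 - 1003)*((213 + 310)/(283 - 1*21²)) = -1138048/(283 - 1*441) = -1138048/(283 - 441) = -1138048/(-158) = -1138048*(-1)/158 = -2176*(-523/158) = 569024/79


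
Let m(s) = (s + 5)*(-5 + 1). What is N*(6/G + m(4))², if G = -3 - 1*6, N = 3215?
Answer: 38901500/9 ≈ 4.3224e+6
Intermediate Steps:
G = -9 (G = -3 - 6 = -9)
m(s) = -20 - 4*s (m(s) = (5 + s)*(-4) = -20 - 4*s)
N*(6/G + m(4))² = 3215*(6/(-9) + (-20 - 4*4))² = 3215*(6*(-⅑) + (-20 - 16))² = 3215*(-⅔ - 36)² = 3215*(-110/3)² = 3215*(12100/9) = 38901500/9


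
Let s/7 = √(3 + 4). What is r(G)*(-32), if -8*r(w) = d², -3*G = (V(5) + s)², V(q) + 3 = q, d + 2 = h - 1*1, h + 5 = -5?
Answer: 676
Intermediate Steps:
h = -10 (h = -5 - 5 = -10)
s = 7*√7 (s = 7*√(3 + 4) = 7*√7 ≈ 18.520)
d = -13 (d = -2 + (-10 - 1*1) = -2 + (-10 - 1) = -2 - 11 = -13)
V(q) = -3 + q
G = -(2 + 7*√7)²/3 (G = -((-3 + 5) + 7*√7)²/3 = -(2 + 7*√7)²/3 ≈ -140.36)
r(w) = -169/8 (r(w) = -⅛*(-13)² = -⅛*169 = -169/8)
r(G)*(-32) = -169/8*(-32) = 676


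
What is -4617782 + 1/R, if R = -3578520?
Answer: -16524825242641/3578520 ≈ -4.6178e+6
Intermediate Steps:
-4617782 + 1/R = -4617782 + 1/(-3578520) = -4617782 - 1/3578520 = -16524825242641/3578520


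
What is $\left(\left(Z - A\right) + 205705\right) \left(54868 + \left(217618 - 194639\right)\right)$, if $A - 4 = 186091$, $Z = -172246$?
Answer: $-11882254692$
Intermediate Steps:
$A = 186095$ ($A = 4 + 186091 = 186095$)
$\left(\left(Z - A\right) + 205705\right) \left(54868 + \left(217618 - 194639\right)\right) = \left(\left(-172246 - 186095\right) + 205705\right) \left(54868 + \left(217618 - 194639\right)\right) = \left(\left(-172246 - 186095\right) + 205705\right) \left(54868 + 22979\right) = \left(-358341 + 205705\right) 77847 = \left(-152636\right) 77847 = -11882254692$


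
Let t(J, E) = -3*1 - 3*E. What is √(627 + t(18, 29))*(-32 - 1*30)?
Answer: -62*√537 ≈ -1436.7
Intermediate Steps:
t(J, E) = -3 - 3*E
√(627 + t(18, 29))*(-32 - 1*30) = √(627 + (-3 - 3*29))*(-32 - 1*30) = √(627 + (-3 - 87))*(-32 - 30) = √(627 - 90)*(-62) = √537*(-62) = -62*√537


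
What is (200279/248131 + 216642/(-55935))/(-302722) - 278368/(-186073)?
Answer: 389860869278578841287/260597807301573211470 ≈ 1.4960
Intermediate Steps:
(200279/248131 + 216642/(-55935))/(-302722) - 278368/(-186073) = (200279*(1/248131) + 216642*(-1/55935))*(-1/302722) - 278368*(-1/186073) = (200279/248131 - 72214/18645)*(-1/302722) + 278368/186073 = -14184330079/4626402495*(-1/302722) + 278368/186073 = 14184330079/1400513816091390 + 278368/186073 = 389860869278578841287/260597807301573211470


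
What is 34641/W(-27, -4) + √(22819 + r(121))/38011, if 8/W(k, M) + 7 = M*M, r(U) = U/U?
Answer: 311769/8 + 2*√5705/38011 ≈ 38971.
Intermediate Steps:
r(U) = 1
W(k, M) = 8/(-7 + M²) (W(k, M) = 8/(-7 + M*M) = 8/(-7 + M²))
34641/W(-27, -4) + √(22819 + r(121))/38011 = 34641/((8/(-7 + (-4)²))) + √(22819 + 1)/38011 = 34641/((8/(-7 + 16))) + √22820*(1/38011) = 34641/((8/9)) + (2*√5705)*(1/38011) = 34641/((8*(⅑))) + 2*√5705/38011 = 34641/(8/9) + 2*√5705/38011 = 34641*(9/8) + 2*√5705/38011 = 311769/8 + 2*√5705/38011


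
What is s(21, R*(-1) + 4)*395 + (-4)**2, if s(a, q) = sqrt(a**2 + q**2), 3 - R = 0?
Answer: 16 + 395*sqrt(442) ≈ 8320.4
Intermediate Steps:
R = 3 (R = 3 - 1*0 = 3 + 0 = 3)
s(21, R*(-1) + 4)*395 + (-4)**2 = sqrt(21**2 + (3*(-1) + 4)**2)*395 + (-4)**2 = sqrt(441 + (-3 + 4)**2)*395 + 16 = sqrt(441 + 1**2)*395 + 16 = sqrt(441 + 1)*395 + 16 = sqrt(442)*395 + 16 = 395*sqrt(442) + 16 = 16 + 395*sqrt(442)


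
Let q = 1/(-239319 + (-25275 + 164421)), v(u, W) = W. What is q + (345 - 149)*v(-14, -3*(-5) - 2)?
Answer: 255240803/100173 ≈ 2548.0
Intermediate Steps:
q = -1/100173 (q = 1/(-239319 + 139146) = 1/(-100173) = -1/100173 ≈ -9.9827e-6)
q + (345 - 149)*v(-14, -3*(-5) - 2) = -1/100173 + (345 - 149)*(-3*(-5) - 2) = -1/100173 + 196*(15 - 2) = -1/100173 + 196*13 = -1/100173 + 2548 = 255240803/100173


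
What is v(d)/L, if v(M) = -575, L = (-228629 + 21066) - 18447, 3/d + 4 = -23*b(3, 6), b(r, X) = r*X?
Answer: 115/45202 ≈ 0.0025441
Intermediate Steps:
b(r, X) = X*r
d = -3/418 (d = 3/(-4 - 138*3) = 3/(-4 - 23*18) = 3/(-4 - 414) = 3/(-418) = 3*(-1/418) = -3/418 ≈ -0.0071770)
L = -226010 (L = -207563 - 18447 = -226010)
v(d)/L = -575/(-226010) = -575*(-1/226010) = 115/45202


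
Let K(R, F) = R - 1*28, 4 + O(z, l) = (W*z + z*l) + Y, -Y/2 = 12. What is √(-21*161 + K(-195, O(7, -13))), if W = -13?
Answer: 2*I*√901 ≈ 60.033*I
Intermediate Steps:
Y = -24 (Y = -2*12 = -24)
O(z, l) = -28 - 13*z + l*z (O(z, l) = -4 + ((-13*z + z*l) - 24) = -4 + ((-13*z + l*z) - 24) = -4 + (-24 - 13*z + l*z) = -28 - 13*z + l*z)
K(R, F) = -28 + R (K(R, F) = R - 28 = -28 + R)
√(-21*161 + K(-195, O(7, -13))) = √(-21*161 + (-28 - 195)) = √(-3381 - 223) = √(-3604) = 2*I*√901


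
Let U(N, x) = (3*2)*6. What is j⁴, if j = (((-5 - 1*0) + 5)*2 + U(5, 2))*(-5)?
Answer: 1049760000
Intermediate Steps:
U(N, x) = 36 (U(N, x) = 6*6 = 36)
j = -180 (j = (((-5 - 1*0) + 5)*2 + 36)*(-5) = (((-5 + 0) + 5)*2 + 36)*(-5) = ((-5 + 5)*2 + 36)*(-5) = (0*2 + 36)*(-5) = (0 + 36)*(-5) = 36*(-5) = -180)
j⁴ = (-180)⁴ = 1049760000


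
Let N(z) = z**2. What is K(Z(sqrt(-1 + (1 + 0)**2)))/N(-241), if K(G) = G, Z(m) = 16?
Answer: 16/58081 ≈ 0.00027548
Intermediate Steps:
K(Z(sqrt(-1 + (1 + 0)**2)))/N(-241) = 16/((-241)**2) = 16/58081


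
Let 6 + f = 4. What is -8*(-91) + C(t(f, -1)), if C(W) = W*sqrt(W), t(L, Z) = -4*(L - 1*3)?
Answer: 728 + 40*sqrt(5) ≈ 817.44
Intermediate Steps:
f = -2 (f = -6 + 4 = -2)
t(L, Z) = 12 - 4*L (t(L, Z) = -4*(L - 3) = -4*(-3 + L) = 12 - 4*L)
C(W) = W**(3/2)
-8*(-91) + C(t(f, -1)) = -8*(-91) + (12 - 4*(-2))**(3/2) = 728 + (12 + 8)**(3/2) = 728 + 20**(3/2) = 728 + 40*sqrt(5)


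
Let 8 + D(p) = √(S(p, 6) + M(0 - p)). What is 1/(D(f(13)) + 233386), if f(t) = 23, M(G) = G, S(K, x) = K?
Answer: 1/233378 ≈ 4.2849e-6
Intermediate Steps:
D(p) = -8 (D(p) = -8 + √(p + (0 - p)) = -8 + √(p - p) = -8 + √0 = -8 + 0 = -8)
1/(D(f(13)) + 233386) = 1/(-8 + 233386) = 1/233378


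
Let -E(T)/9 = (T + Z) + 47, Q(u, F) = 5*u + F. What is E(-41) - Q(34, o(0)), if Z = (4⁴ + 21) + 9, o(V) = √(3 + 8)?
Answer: -2798 - √11 ≈ -2801.3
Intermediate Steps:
o(V) = √11
Z = 286 (Z = (256 + 21) + 9 = 277 + 9 = 286)
Q(u, F) = F + 5*u
E(T) = -2997 - 9*T (E(T) = -9*((T + 286) + 47) = -9*((286 + T) + 47) = -9*(333 + T) = -2997 - 9*T)
E(-41) - Q(34, o(0)) = (-2997 - 9*(-41)) - (√11 + 5*34) = (-2997 + 369) - (√11 + 170) = -2628 - (170 + √11) = -2628 + (-170 - √11) = -2798 - √11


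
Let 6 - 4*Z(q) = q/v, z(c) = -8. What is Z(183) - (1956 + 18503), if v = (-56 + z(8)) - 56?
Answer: -3273139/160 ≈ -20457.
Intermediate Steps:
v = -120 (v = (-56 - 8) - 56 = -64 - 56 = -120)
Z(q) = 3/2 + q/480 (Z(q) = 3/2 - q/(4*(-120)) = 3/2 - q*(-1)/(4*120) = 3/2 - (-1)*q/480 = 3/2 + q/480)
Z(183) - (1956 + 18503) = (3/2 + (1/480)*183) - (1956 + 18503) = (3/2 + 61/160) - 1*20459 = 301/160 - 20459 = -3273139/160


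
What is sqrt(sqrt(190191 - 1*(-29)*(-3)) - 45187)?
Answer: sqrt(-45187 + 178*sqrt(6)) ≈ 211.54*I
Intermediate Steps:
sqrt(sqrt(190191 - 1*(-29)*(-3)) - 45187) = sqrt(sqrt(190191 + 29*(-3)) - 45187) = sqrt(sqrt(190191 - 87) - 45187) = sqrt(sqrt(190104) - 45187) = sqrt(178*sqrt(6) - 45187) = sqrt(-45187 + 178*sqrt(6))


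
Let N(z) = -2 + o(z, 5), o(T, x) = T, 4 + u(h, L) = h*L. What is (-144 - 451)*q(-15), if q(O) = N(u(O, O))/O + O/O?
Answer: 8092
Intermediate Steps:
u(h, L) = -4 + L*h (u(h, L) = -4 + h*L = -4 + L*h)
N(z) = -2 + z
q(O) = 1 + (-6 + O²)/O (q(O) = (-2 + (-4 + O*O))/O + O/O = (-2 + (-4 + O²))/O + 1 = (-6 + O²)/O + 1 = 1 + (-6 + O²)/O)
(-144 - 451)*q(-15) = (-144 - 451)*(1 - 15 - 6/(-15)) = -595*(1 - 15 - 6*(-1/15)) = -595*(1 - 15 + ⅖) = -595*(-68/5) = 8092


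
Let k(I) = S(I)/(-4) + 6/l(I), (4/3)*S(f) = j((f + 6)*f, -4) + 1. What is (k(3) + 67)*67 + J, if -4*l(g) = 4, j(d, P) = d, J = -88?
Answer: 14589/4 ≈ 3647.3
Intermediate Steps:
l(g) = -1 (l(g) = -¼*4 = -1)
S(f) = ¾ + 3*f*(6 + f)/4 (S(f) = 3*((f + 6)*f + 1)/4 = 3*((6 + f)*f + 1)/4 = 3*(f*(6 + f) + 1)/4 = 3*(1 + f*(6 + f))/4 = ¾ + 3*f*(6 + f)/4)
k(I) = -99/16 - 3*I*(6 + I)/16 (k(I) = (¾ + 3*I*(6 + I)/4)/(-4) + 6/(-1) = (¾ + 3*I*(6 + I)/4)*(-¼) + 6*(-1) = (-3/16 - 3*I*(6 + I)/16) - 6 = -99/16 - 3*I*(6 + I)/16)
(k(3) + 67)*67 + J = ((-99/16 - 3/16*3*(6 + 3)) + 67)*67 - 88 = ((-99/16 - 3/16*3*9) + 67)*67 - 88 = ((-99/16 - 81/16) + 67)*67 - 88 = (-45/4 + 67)*67 - 88 = (223/4)*67 - 88 = 14941/4 - 88 = 14589/4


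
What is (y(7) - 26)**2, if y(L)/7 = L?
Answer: 529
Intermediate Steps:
y(L) = 7*L
(y(7) - 26)**2 = (7*7 - 26)**2 = (49 - 26)**2 = 23**2 = 529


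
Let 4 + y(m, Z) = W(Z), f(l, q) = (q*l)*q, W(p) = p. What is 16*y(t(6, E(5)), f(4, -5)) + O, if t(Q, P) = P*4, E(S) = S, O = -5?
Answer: 1531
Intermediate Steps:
f(l, q) = l*q² (f(l, q) = (l*q)*q = l*q²)
t(Q, P) = 4*P
y(m, Z) = -4 + Z
16*y(t(6, E(5)), f(4, -5)) + O = 16*(-4 + 4*(-5)²) - 5 = 16*(-4 + 4*25) - 5 = 16*(-4 + 100) - 5 = 16*96 - 5 = 1536 - 5 = 1531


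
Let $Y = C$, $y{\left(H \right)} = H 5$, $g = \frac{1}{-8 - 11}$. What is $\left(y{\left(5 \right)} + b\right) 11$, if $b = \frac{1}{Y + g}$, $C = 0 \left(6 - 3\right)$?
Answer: $66$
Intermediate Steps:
$g = - \frac{1}{19}$ ($g = \frac{1}{-19} = - \frac{1}{19} \approx -0.052632$)
$y{\left(H \right)} = 5 H$
$C = 0$ ($C = 0 \cdot 3 = 0$)
$Y = 0$
$b = -19$ ($b = \frac{1}{0 - \frac{1}{19}} = \frac{1}{- \frac{1}{19}} = -19$)
$\left(y{\left(5 \right)} + b\right) 11 = \left(5 \cdot 5 - 19\right) 11 = \left(25 - 19\right) 11 = 6 \cdot 11 = 66$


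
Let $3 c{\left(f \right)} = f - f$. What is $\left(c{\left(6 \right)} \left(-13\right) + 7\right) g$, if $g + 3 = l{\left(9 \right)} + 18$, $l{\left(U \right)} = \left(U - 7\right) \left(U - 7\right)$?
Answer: $133$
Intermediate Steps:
$c{\left(f \right)} = 0$ ($c{\left(f \right)} = \frac{f - f}{3} = \frac{1}{3} \cdot 0 = 0$)
$l{\left(U \right)} = \left(-7 + U\right)^{2}$ ($l{\left(U \right)} = \left(-7 + U\right) \left(-7 + U\right) = \left(-7 + U\right)^{2}$)
$g = 19$ ($g = -3 + \left(\left(-7 + 9\right)^{2} + 18\right) = -3 + \left(2^{2} + 18\right) = -3 + \left(4 + 18\right) = -3 + 22 = 19$)
$\left(c{\left(6 \right)} \left(-13\right) + 7\right) g = \left(0 \left(-13\right) + 7\right) 19 = \left(0 + 7\right) 19 = 7 \cdot 19 = 133$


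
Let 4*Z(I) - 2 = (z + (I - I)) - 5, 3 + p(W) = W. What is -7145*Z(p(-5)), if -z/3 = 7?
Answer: 42870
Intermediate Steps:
z = -21 (z = -3*7 = -21)
p(W) = -3 + W
Z(I) = -6 (Z(I) = 1/2 + ((-21 + (I - I)) - 5)/4 = 1/2 + ((-21 + 0) - 5)/4 = 1/2 + (-21 - 5)/4 = 1/2 + (1/4)*(-26) = 1/2 - 13/2 = -6)
-7145*Z(p(-5)) = -7145*(-6) = 42870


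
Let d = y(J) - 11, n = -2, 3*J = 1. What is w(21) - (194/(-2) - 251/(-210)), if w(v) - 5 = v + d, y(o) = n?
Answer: 22849/210 ≈ 108.80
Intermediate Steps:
J = 1/3 (J = (1/3)*1 = 1/3 ≈ 0.33333)
y(o) = -2
d = -13 (d = -2 - 11 = -13)
w(v) = -8 + v (w(v) = 5 + (v - 13) = 5 + (-13 + v) = -8 + v)
w(21) - (194/(-2) - 251/(-210)) = (-8 + 21) - (194/(-2) - 251/(-210)) = 13 - (194*(-1/2) - 251*(-1/210)) = 13 - (-97 + 251/210) = 13 - 1*(-20119/210) = 13 + 20119/210 = 22849/210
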